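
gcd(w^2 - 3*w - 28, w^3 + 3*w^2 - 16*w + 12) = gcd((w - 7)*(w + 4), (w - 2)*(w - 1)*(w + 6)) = 1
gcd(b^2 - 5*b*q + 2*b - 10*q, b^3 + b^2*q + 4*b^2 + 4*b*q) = 1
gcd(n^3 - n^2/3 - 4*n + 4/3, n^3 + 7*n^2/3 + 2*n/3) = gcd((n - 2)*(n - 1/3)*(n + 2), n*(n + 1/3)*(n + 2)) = n + 2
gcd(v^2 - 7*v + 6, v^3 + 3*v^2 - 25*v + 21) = v - 1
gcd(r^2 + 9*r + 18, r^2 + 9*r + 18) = r^2 + 9*r + 18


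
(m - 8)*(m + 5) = m^2 - 3*m - 40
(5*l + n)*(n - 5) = 5*l*n - 25*l + n^2 - 5*n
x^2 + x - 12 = (x - 3)*(x + 4)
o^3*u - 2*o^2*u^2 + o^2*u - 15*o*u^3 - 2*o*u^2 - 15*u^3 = (o - 5*u)*(o + 3*u)*(o*u + u)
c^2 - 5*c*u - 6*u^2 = (c - 6*u)*(c + u)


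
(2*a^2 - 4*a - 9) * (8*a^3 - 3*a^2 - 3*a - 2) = 16*a^5 - 38*a^4 - 66*a^3 + 35*a^2 + 35*a + 18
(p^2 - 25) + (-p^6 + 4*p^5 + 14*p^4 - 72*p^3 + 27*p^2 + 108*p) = -p^6 + 4*p^5 + 14*p^4 - 72*p^3 + 28*p^2 + 108*p - 25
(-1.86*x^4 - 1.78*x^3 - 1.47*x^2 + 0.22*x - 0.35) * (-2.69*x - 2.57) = 5.0034*x^5 + 9.5684*x^4 + 8.5289*x^3 + 3.1861*x^2 + 0.3761*x + 0.8995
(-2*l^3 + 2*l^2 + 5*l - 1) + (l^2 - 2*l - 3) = -2*l^3 + 3*l^2 + 3*l - 4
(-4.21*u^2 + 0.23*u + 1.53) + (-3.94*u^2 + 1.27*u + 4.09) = -8.15*u^2 + 1.5*u + 5.62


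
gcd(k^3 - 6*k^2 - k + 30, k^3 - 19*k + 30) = k - 3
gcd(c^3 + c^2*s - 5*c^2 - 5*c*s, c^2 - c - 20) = c - 5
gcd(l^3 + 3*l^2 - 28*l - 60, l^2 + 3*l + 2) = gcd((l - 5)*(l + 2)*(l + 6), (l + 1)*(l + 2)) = l + 2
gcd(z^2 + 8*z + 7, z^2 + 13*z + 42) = z + 7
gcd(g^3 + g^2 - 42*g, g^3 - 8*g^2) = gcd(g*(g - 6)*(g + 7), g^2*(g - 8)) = g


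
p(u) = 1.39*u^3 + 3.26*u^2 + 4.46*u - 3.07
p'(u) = 4.17*u^2 + 6.52*u + 4.46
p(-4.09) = -61.88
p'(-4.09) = 47.55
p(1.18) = 9.02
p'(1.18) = 17.96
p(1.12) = 7.97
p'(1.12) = 16.99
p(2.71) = 60.62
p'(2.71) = 52.75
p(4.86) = 255.17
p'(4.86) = 134.64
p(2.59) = 54.50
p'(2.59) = 49.32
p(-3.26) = -31.12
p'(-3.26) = 27.52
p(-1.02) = -5.70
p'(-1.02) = 2.15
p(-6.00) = -212.71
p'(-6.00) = 115.46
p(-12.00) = -1989.07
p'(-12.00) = 526.70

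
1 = 1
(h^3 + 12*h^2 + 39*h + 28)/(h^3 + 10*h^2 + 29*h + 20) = (h + 7)/(h + 5)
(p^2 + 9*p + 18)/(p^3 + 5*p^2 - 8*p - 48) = (p^2 + 9*p + 18)/(p^3 + 5*p^2 - 8*p - 48)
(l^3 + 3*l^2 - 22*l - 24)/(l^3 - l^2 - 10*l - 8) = (l + 6)/(l + 2)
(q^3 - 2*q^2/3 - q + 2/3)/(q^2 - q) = q + 1/3 - 2/(3*q)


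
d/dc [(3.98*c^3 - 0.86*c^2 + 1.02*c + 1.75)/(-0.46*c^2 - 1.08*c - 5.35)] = (-1.8308*c^4 - 8.5968*c^3 - 62.481*c^2 + 10.812*c - 3.567)/(0.2116*c^4 + 0.9936*c^3 + 6.0884*c^2 + 11.556*c + 28.6225)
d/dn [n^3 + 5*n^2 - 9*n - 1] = 3*n^2 + 10*n - 9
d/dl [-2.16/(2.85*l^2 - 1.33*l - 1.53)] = (12.312*l - 2.8728)/(-2.85*l^2 + 1.33*l + 1.53)^2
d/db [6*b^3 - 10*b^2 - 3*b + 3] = 18*b^2 - 20*b - 3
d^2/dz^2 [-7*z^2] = -14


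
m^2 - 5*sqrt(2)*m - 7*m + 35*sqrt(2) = (m - 7)*(m - 5*sqrt(2))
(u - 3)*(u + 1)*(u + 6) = u^3 + 4*u^2 - 15*u - 18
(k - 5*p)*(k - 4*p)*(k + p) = k^3 - 8*k^2*p + 11*k*p^2 + 20*p^3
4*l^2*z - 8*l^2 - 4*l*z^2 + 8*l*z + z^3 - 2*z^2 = (-2*l + z)^2*(z - 2)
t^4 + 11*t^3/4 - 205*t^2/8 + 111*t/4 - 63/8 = (t - 3)*(t - 3/4)*(t - 1/2)*(t + 7)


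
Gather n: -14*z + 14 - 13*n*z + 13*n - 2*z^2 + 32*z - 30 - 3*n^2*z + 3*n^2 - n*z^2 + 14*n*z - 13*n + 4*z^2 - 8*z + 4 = n^2*(3 - 3*z) + n*(-z^2 + z) + 2*z^2 + 10*z - 12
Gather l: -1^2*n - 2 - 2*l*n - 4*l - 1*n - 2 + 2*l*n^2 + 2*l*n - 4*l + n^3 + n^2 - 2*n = l*(2*n^2 - 8) + n^3 + n^2 - 4*n - 4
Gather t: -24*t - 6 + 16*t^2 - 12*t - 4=16*t^2 - 36*t - 10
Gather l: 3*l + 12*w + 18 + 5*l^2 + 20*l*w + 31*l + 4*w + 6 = 5*l^2 + l*(20*w + 34) + 16*w + 24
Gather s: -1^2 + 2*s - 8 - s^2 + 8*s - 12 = -s^2 + 10*s - 21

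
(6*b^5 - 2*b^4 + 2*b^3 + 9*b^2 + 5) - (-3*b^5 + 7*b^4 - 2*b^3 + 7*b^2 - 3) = 9*b^5 - 9*b^4 + 4*b^3 + 2*b^2 + 8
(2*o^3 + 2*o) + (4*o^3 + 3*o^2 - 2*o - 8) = 6*o^3 + 3*o^2 - 8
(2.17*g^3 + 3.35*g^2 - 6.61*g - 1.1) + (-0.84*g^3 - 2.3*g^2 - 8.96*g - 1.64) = 1.33*g^3 + 1.05*g^2 - 15.57*g - 2.74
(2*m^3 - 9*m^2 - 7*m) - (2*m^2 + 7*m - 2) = 2*m^3 - 11*m^2 - 14*m + 2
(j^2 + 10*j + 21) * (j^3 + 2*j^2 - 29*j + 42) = j^5 + 12*j^4 + 12*j^3 - 206*j^2 - 189*j + 882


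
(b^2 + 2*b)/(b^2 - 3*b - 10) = b/(b - 5)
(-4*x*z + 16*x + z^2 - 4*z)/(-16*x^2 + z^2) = (z - 4)/(4*x + z)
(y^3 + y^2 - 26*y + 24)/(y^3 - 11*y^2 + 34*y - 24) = (y + 6)/(y - 6)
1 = 1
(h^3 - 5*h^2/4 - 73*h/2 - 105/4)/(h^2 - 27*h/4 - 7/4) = (4*h^2 + 23*h + 15)/(4*h + 1)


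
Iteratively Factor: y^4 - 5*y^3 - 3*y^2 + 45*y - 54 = (y + 3)*(y^3 - 8*y^2 + 21*y - 18) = (y - 2)*(y + 3)*(y^2 - 6*y + 9) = (y - 3)*(y - 2)*(y + 3)*(y - 3)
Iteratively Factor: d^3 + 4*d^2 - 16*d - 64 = (d - 4)*(d^2 + 8*d + 16) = (d - 4)*(d + 4)*(d + 4)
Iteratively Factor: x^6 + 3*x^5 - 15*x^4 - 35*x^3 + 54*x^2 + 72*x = (x + 3)*(x^5 - 15*x^3 + 10*x^2 + 24*x) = (x + 3)*(x + 4)*(x^4 - 4*x^3 + x^2 + 6*x) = (x + 1)*(x + 3)*(x + 4)*(x^3 - 5*x^2 + 6*x) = x*(x + 1)*(x + 3)*(x + 4)*(x^2 - 5*x + 6) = x*(x - 3)*(x + 1)*(x + 3)*(x + 4)*(x - 2)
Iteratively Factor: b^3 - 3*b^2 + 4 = (b + 1)*(b^2 - 4*b + 4) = (b - 2)*(b + 1)*(b - 2)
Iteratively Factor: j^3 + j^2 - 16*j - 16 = (j + 4)*(j^2 - 3*j - 4) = (j + 1)*(j + 4)*(j - 4)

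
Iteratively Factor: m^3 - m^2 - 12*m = (m)*(m^2 - m - 12) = m*(m - 4)*(m + 3)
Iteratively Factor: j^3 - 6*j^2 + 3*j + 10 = (j + 1)*(j^2 - 7*j + 10) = (j - 5)*(j + 1)*(j - 2)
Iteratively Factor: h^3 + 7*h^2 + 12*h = (h + 4)*(h^2 + 3*h) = (h + 3)*(h + 4)*(h)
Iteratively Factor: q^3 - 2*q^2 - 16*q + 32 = (q - 4)*(q^2 + 2*q - 8) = (q - 4)*(q - 2)*(q + 4)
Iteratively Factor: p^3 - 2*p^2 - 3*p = (p - 3)*(p^2 + p) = p*(p - 3)*(p + 1)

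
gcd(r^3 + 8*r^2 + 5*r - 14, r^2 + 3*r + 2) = r + 2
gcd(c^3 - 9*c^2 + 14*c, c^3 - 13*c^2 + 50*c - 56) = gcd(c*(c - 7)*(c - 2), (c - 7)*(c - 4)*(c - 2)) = c^2 - 9*c + 14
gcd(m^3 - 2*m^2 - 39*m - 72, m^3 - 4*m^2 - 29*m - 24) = m^2 - 5*m - 24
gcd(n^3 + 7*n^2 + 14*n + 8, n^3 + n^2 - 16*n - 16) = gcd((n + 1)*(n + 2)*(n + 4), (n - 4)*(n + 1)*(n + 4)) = n^2 + 5*n + 4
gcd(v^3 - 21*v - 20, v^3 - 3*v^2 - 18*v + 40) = v^2 - v - 20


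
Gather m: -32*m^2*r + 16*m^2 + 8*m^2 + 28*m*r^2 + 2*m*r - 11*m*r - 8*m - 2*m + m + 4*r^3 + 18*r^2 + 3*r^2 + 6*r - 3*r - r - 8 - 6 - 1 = m^2*(24 - 32*r) + m*(28*r^2 - 9*r - 9) + 4*r^3 + 21*r^2 + 2*r - 15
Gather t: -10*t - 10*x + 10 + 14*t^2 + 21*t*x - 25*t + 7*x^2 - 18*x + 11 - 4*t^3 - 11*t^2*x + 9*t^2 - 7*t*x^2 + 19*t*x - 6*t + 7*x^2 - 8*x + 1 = -4*t^3 + t^2*(23 - 11*x) + t*(-7*x^2 + 40*x - 41) + 14*x^2 - 36*x + 22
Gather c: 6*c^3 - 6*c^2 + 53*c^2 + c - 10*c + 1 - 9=6*c^3 + 47*c^2 - 9*c - 8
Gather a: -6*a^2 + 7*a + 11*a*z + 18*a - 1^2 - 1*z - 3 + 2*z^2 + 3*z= -6*a^2 + a*(11*z + 25) + 2*z^2 + 2*z - 4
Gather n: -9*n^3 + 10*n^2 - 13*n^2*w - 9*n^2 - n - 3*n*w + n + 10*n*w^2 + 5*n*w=-9*n^3 + n^2*(1 - 13*w) + n*(10*w^2 + 2*w)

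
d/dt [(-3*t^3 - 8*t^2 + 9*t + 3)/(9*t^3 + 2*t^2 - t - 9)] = 2*(33*t^4 - 78*t^3 - 5*t^2 + 66*t - 39)/(81*t^6 + 36*t^5 - 14*t^4 - 166*t^3 - 35*t^2 + 18*t + 81)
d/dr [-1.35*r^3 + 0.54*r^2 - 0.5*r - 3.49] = -4.05*r^2 + 1.08*r - 0.5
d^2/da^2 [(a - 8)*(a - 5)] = 2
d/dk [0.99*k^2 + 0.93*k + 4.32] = 1.98*k + 0.93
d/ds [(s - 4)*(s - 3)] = 2*s - 7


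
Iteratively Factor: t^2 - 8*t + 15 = (t - 3)*(t - 5)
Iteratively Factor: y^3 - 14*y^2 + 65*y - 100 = (y - 5)*(y^2 - 9*y + 20) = (y - 5)^2*(y - 4)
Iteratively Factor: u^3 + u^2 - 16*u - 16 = (u + 4)*(u^2 - 3*u - 4) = (u + 1)*(u + 4)*(u - 4)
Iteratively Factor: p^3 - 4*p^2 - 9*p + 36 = (p - 4)*(p^2 - 9) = (p - 4)*(p - 3)*(p + 3)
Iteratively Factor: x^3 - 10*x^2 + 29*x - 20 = (x - 4)*(x^2 - 6*x + 5) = (x - 4)*(x - 1)*(x - 5)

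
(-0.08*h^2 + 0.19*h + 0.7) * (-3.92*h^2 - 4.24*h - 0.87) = 0.3136*h^4 - 0.4056*h^3 - 3.48*h^2 - 3.1333*h - 0.609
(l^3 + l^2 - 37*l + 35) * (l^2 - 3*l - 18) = l^5 - 2*l^4 - 58*l^3 + 128*l^2 + 561*l - 630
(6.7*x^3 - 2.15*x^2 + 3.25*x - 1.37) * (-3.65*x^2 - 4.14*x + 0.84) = -24.455*x^5 - 19.8905*x^4 + 2.6665*x^3 - 10.2605*x^2 + 8.4018*x - 1.1508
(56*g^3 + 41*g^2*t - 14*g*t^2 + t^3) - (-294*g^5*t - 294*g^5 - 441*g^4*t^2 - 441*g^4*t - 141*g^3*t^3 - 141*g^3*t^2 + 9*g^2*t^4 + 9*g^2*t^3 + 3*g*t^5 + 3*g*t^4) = 294*g^5*t + 294*g^5 + 441*g^4*t^2 + 441*g^4*t + 141*g^3*t^3 + 141*g^3*t^2 + 56*g^3 - 9*g^2*t^4 - 9*g^2*t^3 + 41*g^2*t - 3*g*t^5 - 3*g*t^4 - 14*g*t^2 + t^3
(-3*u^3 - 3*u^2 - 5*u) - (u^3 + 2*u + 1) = -4*u^3 - 3*u^2 - 7*u - 1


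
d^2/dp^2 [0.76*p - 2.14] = 0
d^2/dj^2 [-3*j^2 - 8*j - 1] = -6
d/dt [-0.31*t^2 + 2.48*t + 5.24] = 2.48 - 0.62*t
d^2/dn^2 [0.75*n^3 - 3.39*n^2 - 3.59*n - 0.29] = 4.5*n - 6.78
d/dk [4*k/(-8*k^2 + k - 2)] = 8*(4*k^2 - 1)/(64*k^4 - 16*k^3 + 33*k^2 - 4*k + 4)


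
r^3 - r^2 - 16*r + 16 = (r - 4)*(r - 1)*(r + 4)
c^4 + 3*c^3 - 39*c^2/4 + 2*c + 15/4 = (c - 3/2)*(c - 1)*(c + 1/2)*(c + 5)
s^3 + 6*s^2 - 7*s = s*(s - 1)*(s + 7)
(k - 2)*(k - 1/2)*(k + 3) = k^3 + k^2/2 - 13*k/2 + 3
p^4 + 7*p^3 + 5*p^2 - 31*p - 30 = (p - 2)*(p + 1)*(p + 3)*(p + 5)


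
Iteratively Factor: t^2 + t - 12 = (t - 3)*(t + 4)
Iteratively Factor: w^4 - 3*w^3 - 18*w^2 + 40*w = (w - 5)*(w^3 + 2*w^2 - 8*w) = (w - 5)*(w - 2)*(w^2 + 4*w) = w*(w - 5)*(w - 2)*(w + 4)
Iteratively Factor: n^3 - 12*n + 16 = (n - 2)*(n^2 + 2*n - 8) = (n - 2)^2*(n + 4)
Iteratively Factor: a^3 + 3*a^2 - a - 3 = (a + 3)*(a^2 - 1) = (a + 1)*(a + 3)*(a - 1)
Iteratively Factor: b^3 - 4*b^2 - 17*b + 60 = (b - 5)*(b^2 + b - 12) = (b - 5)*(b - 3)*(b + 4)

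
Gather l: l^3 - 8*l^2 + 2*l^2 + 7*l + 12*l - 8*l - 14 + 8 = l^3 - 6*l^2 + 11*l - 6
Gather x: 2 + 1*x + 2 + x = 2*x + 4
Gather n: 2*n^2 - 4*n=2*n^2 - 4*n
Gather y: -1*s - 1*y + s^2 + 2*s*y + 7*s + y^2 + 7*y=s^2 + 6*s + y^2 + y*(2*s + 6)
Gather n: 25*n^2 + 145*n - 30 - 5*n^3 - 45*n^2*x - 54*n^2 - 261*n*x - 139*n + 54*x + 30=-5*n^3 + n^2*(-45*x - 29) + n*(6 - 261*x) + 54*x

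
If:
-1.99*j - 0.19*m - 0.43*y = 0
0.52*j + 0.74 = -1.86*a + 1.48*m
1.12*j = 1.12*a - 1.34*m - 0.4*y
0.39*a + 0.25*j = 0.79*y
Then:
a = -1.46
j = 0.26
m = -1.24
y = -0.64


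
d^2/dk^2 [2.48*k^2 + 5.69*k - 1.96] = 4.96000000000000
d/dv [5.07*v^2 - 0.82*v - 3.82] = 10.14*v - 0.82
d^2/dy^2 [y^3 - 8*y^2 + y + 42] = 6*y - 16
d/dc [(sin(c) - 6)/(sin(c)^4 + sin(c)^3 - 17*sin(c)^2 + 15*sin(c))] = (-3*sin(c)^4 + 22*sin(c)^3 + 35*sin(c)^2 - 204*sin(c) + 90)*cos(c)/((sin(c)^3 + sin(c)^2 - 17*sin(c) + 15)^2*sin(c)^2)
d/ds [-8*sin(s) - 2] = -8*cos(s)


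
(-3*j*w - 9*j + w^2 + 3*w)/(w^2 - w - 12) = (-3*j + w)/(w - 4)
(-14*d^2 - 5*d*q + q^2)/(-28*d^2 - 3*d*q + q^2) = (2*d + q)/(4*d + q)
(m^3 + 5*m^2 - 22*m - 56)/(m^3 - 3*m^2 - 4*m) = (m^2 + 9*m + 14)/(m*(m + 1))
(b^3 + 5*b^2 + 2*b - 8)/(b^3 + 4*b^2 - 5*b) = (b^2 + 6*b + 8)/(b*(b + 5))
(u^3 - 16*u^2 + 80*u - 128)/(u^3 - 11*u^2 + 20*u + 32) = (u - 4)/(u + 1)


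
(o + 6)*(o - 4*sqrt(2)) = o^2 - 4*sqrt(2)*o + 6*o - 24*sqrt(2)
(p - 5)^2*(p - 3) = p^3 - 13*p^2 + 55*p - 75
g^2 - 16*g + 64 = (g - 8)^2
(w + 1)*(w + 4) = w^2 + 5*w + 4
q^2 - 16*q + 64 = (q - 8)^2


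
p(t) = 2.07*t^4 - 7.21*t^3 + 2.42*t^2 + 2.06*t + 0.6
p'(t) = 8.28*t^3 - 21.63*t^2 + 4.84*t + 2.06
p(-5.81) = 3843.08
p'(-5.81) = -2380.10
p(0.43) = 1.43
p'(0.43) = 0.80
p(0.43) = 1.43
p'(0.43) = 0.80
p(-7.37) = 9110.31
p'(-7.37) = -4523.10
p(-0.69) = 3.17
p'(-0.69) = -14.30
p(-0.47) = 1.02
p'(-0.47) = -5.85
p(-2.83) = 310.34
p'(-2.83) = -372.54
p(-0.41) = 0.72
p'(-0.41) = -4.13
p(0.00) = 0.60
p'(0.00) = 2.06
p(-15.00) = 129641.70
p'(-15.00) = -32882.29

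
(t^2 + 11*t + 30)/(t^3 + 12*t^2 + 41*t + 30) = 1/(t + 1)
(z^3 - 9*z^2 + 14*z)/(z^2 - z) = (z^2 - 9*z + 14)/(z - 1)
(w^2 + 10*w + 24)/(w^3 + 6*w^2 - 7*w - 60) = (w + 6)/(w^2 + 2*w - 15)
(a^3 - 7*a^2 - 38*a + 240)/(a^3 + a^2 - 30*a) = (a - 8)/a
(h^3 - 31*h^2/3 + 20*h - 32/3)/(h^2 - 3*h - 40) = (3*h^2 - 7*h + 4)/(3*(h + 5))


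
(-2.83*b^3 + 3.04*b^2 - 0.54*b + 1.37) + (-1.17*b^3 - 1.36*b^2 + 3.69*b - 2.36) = -4.0*b^3 + 1.68*b^2 + 3.15*b - 0.99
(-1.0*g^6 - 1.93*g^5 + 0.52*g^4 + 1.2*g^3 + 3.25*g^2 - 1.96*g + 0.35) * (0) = 0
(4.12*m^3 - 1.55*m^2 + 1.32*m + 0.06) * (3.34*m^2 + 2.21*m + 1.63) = 13.7608*m^5 + 3.9282*m^4 + 7.6989*m^3 + 0.5911*m^2 + 2.2842*m + 0.0978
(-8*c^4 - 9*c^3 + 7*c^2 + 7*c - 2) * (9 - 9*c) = 72*c^5 + 9*c^4 - 144*c^3 + 81*c - 18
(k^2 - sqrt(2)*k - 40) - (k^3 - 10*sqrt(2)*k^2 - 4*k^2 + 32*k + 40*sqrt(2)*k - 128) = -k^3 + 5*k^2 + 10*sqrt(2)*k^2 - 41*sqrt(2)*k - 32*k + 88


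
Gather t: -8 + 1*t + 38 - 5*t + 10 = 40 - 4*t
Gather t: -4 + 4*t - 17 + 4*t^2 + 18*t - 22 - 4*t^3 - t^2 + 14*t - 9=-4*t^3 + 3*t^2 + 36*t - 52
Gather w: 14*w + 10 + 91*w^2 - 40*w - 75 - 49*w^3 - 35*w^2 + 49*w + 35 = -49*w^3 + 56*w^2 + 23*w - 30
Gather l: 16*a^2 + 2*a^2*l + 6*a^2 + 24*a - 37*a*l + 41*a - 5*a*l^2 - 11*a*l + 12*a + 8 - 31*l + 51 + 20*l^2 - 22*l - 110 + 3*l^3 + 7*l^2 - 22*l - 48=22*a^2 + 77*a + 3*l^3 + l^2*(27 - 5*a) + l*(2*a^2 - 48*a - 75) - 99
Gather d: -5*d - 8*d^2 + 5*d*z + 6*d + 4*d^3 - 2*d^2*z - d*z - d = 4*d^3 + d^2*(-2*z - 8) + 4*d*z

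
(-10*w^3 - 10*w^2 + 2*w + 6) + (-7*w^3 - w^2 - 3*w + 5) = -17*w^3 - 11*w^2 - w + 11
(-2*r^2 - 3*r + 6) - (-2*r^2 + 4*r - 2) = 8 - 7*r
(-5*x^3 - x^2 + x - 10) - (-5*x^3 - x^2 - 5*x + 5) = 6*x - 15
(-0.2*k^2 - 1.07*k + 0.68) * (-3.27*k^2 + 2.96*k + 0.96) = 0.654*k^4 + 2.9069*k^3 - 5.5828*k^2 + 0.9856*k + 0.6528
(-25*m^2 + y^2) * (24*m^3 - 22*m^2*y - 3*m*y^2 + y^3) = -600*m^5 + 550*m^4*y + 99*m^3*y^2 - 47*m^2*y^3 - 3*m*y^4 + y^5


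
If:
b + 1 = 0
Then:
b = -1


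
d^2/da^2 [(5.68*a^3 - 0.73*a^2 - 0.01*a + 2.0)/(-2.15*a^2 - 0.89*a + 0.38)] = (-7.105427357601e-15*a^4 - 20.980636*a^3 - 40.365684*a^2 - 27.834132*a - 6.218812)/(9.938375*a^6 + 12.342075*a^5 - 0.160605000000001*a^4 - 3.657811*a^3 + 0.0283859999999999*a^2 + 0.385548*a - 0.054872)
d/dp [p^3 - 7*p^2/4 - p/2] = 3*p^2 - 7*p/2 - 1/2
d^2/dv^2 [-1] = 0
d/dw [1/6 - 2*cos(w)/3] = 2*sin(w)/3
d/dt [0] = 0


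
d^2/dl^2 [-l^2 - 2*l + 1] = -2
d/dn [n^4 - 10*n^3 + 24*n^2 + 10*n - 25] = 4*n^3 - 30*n^2 + 48*n + 10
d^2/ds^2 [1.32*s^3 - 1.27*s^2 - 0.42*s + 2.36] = 7.92*s - 2.54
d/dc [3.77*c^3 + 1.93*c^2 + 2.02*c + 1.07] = 11.31*c^2 + 3.86*c + 2.02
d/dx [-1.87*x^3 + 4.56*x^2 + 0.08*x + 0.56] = -5.61*x^2 + 9.12*x + 0.08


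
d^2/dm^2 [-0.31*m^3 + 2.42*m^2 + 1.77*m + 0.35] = 4.84 - 1.86*m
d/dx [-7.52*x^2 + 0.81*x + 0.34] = 0.81 - 15.04*x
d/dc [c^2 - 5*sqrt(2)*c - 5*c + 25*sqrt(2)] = 2*c - 5*sqrt(2) - 5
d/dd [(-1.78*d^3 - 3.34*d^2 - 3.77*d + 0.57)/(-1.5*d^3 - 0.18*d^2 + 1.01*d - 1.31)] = (-4.6896*d^4 - 14.9056*d^3 + 5.5084*d^2 + 8.956*d + 4.363)/(2.25*d^6 + 0.54*d^5 - 2.9976*d^4 + 3.5664*d^3 + 1.4917*d^2 - 2.6462*d + 1.7161)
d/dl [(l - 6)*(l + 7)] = 2*l + 1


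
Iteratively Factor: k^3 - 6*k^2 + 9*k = (k - 3)*(k^2 - 3*k) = (k - 3)^2*(k)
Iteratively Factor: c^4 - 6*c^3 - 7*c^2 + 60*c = (c - 4)*(c^3 - 2*c^2 - 15*c) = c*(c - 4)*(c^2 - 2*c - 15) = c*(c - 4)*(c + 3)*(c - 5)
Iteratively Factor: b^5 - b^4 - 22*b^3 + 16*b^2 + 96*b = (b - 3)*(b^4 + 2*b^3 - 16*b^2 - 32*b) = (b - 4)*(b - 3)*(b^3 + 6*b^2 + 8*b) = (b - 4)*(b - 3)*(b + 4)*(b^2 + 2*b) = (b - 4)*(b - 3)*(b + 2)*(b + 4)*(b)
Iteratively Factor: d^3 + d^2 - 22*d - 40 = (d + 4)*(d^2 - 3*d - 10) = (d + 2)*(d + 4)*(d - 5)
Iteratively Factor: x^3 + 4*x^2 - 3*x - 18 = (x + 3)*(x^2 + x - 6) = (x - 2)*(x + 3)*(x + 3)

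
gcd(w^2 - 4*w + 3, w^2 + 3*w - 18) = w - 3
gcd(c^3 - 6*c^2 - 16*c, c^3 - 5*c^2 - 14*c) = c^2 + 2*c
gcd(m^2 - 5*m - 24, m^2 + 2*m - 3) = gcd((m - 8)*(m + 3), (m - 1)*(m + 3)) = m + 3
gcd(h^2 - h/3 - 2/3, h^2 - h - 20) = 1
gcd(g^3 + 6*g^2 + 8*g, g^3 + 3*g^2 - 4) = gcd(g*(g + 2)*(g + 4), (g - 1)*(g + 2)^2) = g + 2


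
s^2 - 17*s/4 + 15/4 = (s - 3)*(s - 5/4)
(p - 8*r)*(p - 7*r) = p^2 - 15*p*r + 56*r^2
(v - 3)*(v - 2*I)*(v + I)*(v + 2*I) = v^4 - 3*v^3 + I*v^3 + 4*v^2 - 3*I*v^2 - 12*v + 4*I*v - 12*I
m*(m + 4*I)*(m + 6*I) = m^3 + 10*I*m^2 - 24*m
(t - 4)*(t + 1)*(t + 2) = t^3 - t^2 - 10*t - 8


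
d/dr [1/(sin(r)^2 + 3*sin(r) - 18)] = -(2*sin(r) + 3)*cos(r)/(sin(r)^2 + 3*sin(r) - 18)^2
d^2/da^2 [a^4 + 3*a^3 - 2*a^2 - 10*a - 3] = 12*a^2 + 18*a - 4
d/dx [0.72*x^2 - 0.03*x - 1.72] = 1.44*x - 0.03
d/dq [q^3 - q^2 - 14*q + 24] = 3*q^2 - 2*q - 14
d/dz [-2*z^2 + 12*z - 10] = 12 - 4*z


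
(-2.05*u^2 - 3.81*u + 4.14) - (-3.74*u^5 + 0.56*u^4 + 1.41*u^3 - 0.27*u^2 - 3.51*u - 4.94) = 3.74*u^5 - 0.56*u^4 - 1.41*u^3 - 1.78*u^2 - 0.3*u + 9.08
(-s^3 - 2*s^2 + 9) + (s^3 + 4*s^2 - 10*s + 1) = 2*s^2 - 10*s + 10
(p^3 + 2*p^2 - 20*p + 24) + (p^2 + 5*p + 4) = p^3 + 3*p^2 - 15*p + 28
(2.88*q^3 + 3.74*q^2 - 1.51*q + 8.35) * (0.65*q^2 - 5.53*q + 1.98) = 1.872*q^5 - 13.4954*q^4 - 15.9613*q^3 + 21.183*q^2 - 49.1653*q + 16.533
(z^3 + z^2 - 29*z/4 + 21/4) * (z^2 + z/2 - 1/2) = z^5 + 3*z^4/2 - 29*z^3/4 + 9*z^2/8 + 25*z/4 - 21/8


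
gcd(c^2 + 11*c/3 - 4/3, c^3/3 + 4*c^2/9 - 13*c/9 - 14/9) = 1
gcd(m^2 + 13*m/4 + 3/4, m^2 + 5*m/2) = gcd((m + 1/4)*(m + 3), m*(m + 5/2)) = 1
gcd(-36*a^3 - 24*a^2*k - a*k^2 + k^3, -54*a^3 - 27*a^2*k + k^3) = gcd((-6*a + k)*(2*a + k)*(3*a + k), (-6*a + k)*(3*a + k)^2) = 18*a^2 + 3*a*k - k^2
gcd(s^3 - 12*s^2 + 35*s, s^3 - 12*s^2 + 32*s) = s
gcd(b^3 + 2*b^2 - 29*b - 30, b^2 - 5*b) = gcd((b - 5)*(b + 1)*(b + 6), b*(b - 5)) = b - 5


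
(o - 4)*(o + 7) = o^2 + 3*o - 28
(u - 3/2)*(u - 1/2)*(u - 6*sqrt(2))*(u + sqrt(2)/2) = u^4 - 11*sqrt(2)*u^3/2 - 2*u^3 - 21*u^2/4 + 11*sqrt(2)*u^2 - 33*sqrt(2)*u/8 + 12*u - 9/2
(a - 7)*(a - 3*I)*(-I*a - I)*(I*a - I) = a^4 - 7*a^3 - 3*I*a^3 - a^2 + 21*I*a^2 + 7*a + 3*I*a - 21*I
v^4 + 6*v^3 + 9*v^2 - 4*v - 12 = (v - 1)*(v + 2)^2*(v + 3)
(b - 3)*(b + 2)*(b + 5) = b^3 + 4*b^2 - 11*b - 30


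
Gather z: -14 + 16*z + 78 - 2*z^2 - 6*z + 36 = -2*z^2 + 10*z + 100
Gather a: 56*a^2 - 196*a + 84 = 56*a^2 - 196*a + 84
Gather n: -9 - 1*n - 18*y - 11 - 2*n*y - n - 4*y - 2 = n*(-2*y - 2) - 22*y - 22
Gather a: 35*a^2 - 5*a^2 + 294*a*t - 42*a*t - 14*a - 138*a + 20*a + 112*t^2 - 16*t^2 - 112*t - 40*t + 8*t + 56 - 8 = 30*a^2 + a*(252*t - 132) + 96*t^2 - 144*t + 48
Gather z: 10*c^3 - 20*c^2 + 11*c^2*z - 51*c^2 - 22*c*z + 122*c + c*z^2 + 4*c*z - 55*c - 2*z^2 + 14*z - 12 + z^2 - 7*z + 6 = 10*c^3 - 71*c^2 + 67*c + z^2*(c - 1) + z*(11*c^2 - 18*c + 7) - 6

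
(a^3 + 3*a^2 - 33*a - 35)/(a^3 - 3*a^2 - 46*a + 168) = (a^2 - 4*a - 5)/(a^2 - 10*a + 24)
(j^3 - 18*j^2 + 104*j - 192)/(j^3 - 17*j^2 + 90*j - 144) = (j - 4)/(j - 3)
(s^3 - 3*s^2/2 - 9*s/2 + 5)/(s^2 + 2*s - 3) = (s^2 - s/2 - 5)/(s + 3)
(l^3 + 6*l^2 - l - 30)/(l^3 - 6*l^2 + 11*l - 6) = (l^2 + 8*l + 15)/(l^2 - 4*l + 3)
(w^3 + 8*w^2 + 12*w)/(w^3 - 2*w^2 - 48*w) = (w + 2)/(w - 8)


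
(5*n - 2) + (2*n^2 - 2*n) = 2*n^2 + 3*n - 2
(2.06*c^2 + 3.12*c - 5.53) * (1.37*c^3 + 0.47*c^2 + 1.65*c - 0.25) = 2.8222*c^5 + 5.2426*c^4 - 2.7107*c^3 + 2.0339*c^2 - 9.9045*c + 1.3825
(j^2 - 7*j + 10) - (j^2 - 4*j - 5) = 15 - 3*j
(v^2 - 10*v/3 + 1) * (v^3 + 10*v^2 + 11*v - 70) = v^5 + 20*v^4/3 - 64*v^3/3 - 290*v^2/3 + 733*v/3 - 70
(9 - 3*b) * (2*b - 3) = -6*b^2 + 27*b - 27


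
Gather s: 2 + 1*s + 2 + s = 2*s + 4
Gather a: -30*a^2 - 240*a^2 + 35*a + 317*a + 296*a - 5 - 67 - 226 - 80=-270*a^2 + 648*a - 378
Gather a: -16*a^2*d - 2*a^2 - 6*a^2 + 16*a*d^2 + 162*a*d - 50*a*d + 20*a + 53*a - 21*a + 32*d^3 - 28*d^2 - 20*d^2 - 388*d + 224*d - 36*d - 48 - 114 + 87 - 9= a^2*(-16*d - 8) + a*(16*d^2 + 112*d + 52) + 32*d^3 - 48*d^2 - 200*d - 84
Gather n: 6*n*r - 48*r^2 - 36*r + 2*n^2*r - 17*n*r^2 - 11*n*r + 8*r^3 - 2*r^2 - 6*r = 2*n^2*r + n*(-17*r^2 - 5*r) + 8*r^3 - 50*r^2 - 42*r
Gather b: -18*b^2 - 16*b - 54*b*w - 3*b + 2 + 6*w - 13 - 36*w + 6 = -18*b^2 + b*(-54*w - 19) - 30*w - 5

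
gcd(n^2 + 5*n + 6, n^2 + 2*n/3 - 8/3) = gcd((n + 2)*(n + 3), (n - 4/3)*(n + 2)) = n + 2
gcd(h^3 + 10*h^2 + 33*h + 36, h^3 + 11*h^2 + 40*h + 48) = h^2 + 7*h + 12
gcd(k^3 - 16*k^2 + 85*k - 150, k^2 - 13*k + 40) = k - 5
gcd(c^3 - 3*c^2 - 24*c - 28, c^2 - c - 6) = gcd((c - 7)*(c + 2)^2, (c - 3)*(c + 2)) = c + 2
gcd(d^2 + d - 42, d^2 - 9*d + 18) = d - 6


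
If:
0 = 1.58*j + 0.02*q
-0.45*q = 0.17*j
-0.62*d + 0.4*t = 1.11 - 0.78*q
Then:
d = 0.645161290322581*t - 1.79032258064516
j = 0.00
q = 0.00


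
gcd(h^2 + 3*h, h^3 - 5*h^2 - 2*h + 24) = 1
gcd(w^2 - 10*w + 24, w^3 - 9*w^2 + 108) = w - 6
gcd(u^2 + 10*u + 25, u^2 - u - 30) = u + 5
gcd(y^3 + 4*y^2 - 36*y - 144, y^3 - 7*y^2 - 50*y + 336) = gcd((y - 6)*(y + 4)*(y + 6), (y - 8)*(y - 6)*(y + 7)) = y - 6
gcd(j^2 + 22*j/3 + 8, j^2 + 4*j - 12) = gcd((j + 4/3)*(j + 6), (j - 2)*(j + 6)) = j + 6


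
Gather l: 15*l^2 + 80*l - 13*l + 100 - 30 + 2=15*l^2 + 67*l + 72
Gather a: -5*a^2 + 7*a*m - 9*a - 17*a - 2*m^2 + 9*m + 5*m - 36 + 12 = -5*a^2 + a*(7*m - 26) - 2*m^2 + 14*m - 24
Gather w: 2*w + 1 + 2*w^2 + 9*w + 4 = 2*w^2 + 11*w + 5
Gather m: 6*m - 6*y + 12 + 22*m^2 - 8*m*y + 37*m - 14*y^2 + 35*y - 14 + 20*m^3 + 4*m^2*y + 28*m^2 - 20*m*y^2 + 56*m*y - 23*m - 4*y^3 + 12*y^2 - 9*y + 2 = 20*m^3 + m^2*(4*y + 50) + m*(-20*y^2 + 48*y + 20) - 4*y^3 - 2*y^2 + 20*y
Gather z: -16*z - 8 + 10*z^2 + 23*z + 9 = 10*z^2 + 7*z + 1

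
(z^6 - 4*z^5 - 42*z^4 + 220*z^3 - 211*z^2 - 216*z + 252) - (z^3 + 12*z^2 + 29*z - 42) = z^6 - 4*z^5 - 42*z^4 + 219*z^3 - 223*z^2 - 245*z + 294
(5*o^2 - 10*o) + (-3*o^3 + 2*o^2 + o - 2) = -3*o^3 + 7*o^2 - 9*o - 2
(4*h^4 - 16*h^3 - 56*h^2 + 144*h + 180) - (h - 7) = 4*h^4 - 16*h^3 - 56*h^2 + 143*h + 187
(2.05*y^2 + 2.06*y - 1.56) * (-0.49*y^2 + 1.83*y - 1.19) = -1.0045*y^4 + 2.7421*y^3 + 2.0947*y^2 - 5.3062*y + 1.8564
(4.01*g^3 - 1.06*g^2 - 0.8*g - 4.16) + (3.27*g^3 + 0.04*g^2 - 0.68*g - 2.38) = 7.28*g^3 - 1.02*g^2 - 1.48*g - 6.54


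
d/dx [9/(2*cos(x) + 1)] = 18*sin(x)/(2*cos(x) + 1)^2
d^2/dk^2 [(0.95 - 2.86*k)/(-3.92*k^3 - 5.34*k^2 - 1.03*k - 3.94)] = (263.687424*k^5 + 184.029888*k^4 - 178.1644*k^3 - 715.618776*k^2 - 304.355316*k + 14.746626)/(60.236288*k^9 + 246.169728*k^8 + 382.825632*k^7 + 463.268856*k^6 + 595.44078*k^5 + 449.498874*k^4 + 313.674991*k^3 + 261.22791*k^2 + 47.967924*k + 61.162984)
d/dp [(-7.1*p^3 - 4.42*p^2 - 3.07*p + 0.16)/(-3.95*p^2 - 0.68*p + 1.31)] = (28.045*p^4 + 9.656*p^3 - 37.0239*p^2 - 10.3164*p - 3.9129)/(15.6025*p^4 + 5.372*p^3 - 9.8866*p^2 - 1.7816*p + 1.7161)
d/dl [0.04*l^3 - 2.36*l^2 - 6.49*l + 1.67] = 0.12*l^2 - 4.72*l - 6.49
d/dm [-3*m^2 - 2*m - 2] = -6*m - 2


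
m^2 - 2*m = m*(m - 2)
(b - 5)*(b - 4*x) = b^2 - 4*b*x - 5*b + 20*x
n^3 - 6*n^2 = n^2*(n - 6)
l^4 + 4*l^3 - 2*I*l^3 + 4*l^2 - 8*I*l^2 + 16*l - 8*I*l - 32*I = (l + 4)*(l - 2*I)^2*(l + 2*I)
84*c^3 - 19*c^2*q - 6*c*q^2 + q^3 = (-7*c + q)*(-3*c + q)*(4*c + q)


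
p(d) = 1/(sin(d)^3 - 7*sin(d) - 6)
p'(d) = (-3*sin(d)^2*cos(d) + 7*cos(d))/(sin(d)^3 - 7*sin(d) - 6)^2 = (7 - 3*sin(d)^2)*cos(d)/(-sin(d)^3 + 7*sin(d) + 6)^2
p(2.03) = -0.09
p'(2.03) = -0.02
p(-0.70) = -0.57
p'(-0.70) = 1.42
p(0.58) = -0.10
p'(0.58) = 0.05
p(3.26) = -0.19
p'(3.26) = -0.26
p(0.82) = -0.09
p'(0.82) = 0.03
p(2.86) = -0.13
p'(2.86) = -0.10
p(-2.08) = -1.81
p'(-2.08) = -7.49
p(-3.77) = -0.10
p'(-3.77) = -0.05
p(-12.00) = -0.10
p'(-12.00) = 0.06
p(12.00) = -0.42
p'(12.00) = 0.90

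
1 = 1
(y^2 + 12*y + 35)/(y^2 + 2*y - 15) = (y + 7)/(y - 3)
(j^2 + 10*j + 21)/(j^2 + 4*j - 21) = (j + 3)/(j - 3)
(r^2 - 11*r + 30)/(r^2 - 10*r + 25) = (r - 6)/(r - 5)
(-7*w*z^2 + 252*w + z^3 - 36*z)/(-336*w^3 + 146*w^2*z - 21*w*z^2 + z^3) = (z^2 - 36)/(48*w^2 - 14*w*z + z^2)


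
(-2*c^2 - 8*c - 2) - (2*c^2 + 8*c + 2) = -4*c^2 - 16*c - 4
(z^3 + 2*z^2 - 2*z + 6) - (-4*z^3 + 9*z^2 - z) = 5*z^3 - 7*z^2 - z + 6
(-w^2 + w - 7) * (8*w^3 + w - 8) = -8*w^5 + 8*w^4 - 57*w^3 + 9*w^2 - 15*w + 56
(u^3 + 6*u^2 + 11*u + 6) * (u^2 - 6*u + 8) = u^5 - 17*u^3 - 12*u^2 + 52*u + 48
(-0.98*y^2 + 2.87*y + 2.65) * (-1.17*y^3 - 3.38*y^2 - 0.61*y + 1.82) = 1.1466*y^5 - 0.0455000000000001*y^4 - 12.2033*y^3 - 12.4913*y^2 + 3.6069*y + 4.823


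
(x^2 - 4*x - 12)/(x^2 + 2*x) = (x - 6)/x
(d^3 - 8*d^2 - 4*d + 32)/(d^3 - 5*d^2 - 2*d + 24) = (d^2 - 10*d + 16)/(d^2 - 7*d + 12)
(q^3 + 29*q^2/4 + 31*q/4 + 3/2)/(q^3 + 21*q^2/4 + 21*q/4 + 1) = (q + 6)/(q + 4)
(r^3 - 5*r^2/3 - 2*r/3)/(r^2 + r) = (3*r^2 - 5*r - 2)/(3*(r + 1))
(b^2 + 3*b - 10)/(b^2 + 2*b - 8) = (b + 5)/(b + 4)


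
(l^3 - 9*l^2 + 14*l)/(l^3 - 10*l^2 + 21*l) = (l - 2)/(l - 3)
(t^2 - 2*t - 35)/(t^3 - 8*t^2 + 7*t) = (t + 5)/(t*(t - 1))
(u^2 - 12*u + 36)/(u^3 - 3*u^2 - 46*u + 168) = (u - 6)/(u^2 + 3*u - 28)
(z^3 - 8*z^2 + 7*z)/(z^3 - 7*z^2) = (z - 1)/z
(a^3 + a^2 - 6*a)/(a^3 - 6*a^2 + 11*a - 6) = a*(a + 3)/(a^2 - 4*a + 3)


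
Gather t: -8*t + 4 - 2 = 2 - 8*t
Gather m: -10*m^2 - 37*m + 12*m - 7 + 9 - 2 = -10*m^2 - 25*m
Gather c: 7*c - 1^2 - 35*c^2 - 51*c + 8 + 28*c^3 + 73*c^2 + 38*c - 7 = 28*c^3 + 38*c^2 - 6*c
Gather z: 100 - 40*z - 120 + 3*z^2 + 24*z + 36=3*z^2 - 16*z + 16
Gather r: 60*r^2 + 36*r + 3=60*r^2 + 36*r + 3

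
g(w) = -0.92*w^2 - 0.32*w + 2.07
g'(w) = -1.84*w - 0.32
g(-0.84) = 1.69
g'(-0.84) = 1.23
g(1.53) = -0.57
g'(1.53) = -3.14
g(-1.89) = -0.61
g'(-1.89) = 3.16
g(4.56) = -18.52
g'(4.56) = -8.71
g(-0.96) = 1.53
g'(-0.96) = 1.45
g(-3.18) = -6.22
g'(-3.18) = 5.53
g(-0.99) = 1.49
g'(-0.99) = 1.50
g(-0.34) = 2.07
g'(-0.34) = 0.31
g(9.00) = -75.33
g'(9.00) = -16.88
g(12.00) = -134.25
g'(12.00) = -22.40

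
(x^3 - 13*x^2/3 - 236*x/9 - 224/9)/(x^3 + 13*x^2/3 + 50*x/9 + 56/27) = 3*(x - 8)/(3*x + 2)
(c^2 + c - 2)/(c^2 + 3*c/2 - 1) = 2*(c - 1)/(2*c - 1)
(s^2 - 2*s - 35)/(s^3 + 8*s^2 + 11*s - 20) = (s - 7)/(s^2 + 3*s - 4)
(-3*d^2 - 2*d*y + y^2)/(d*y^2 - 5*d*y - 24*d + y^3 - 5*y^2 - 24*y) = (-3*d + y)/(y^2 - 5*y - 24)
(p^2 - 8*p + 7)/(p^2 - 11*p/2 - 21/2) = 2*(p - 1)/(2*p + 3)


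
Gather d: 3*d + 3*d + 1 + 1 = 6*d + 2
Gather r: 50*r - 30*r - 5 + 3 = 20*r - 2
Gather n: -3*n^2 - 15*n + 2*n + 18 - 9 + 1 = -3*n^2 - 13*n + 10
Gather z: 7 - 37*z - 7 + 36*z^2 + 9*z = 36*z^2 - 28*z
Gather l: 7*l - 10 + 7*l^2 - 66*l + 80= 7*l^2 - 59*l + 70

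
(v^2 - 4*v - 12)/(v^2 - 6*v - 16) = (v - 6)/(v - 8)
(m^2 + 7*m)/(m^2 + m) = (m + 7)/(m + 1)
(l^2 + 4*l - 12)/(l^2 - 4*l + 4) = (l + 6)/(l - 2)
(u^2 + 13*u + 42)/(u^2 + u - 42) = (u + 6)/(u - 6)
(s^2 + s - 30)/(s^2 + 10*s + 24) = (s - 5)/(s + 4)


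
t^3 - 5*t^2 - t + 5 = (t - 5)*(t - 1)*(t + 1)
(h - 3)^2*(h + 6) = h^3 - 27*h + 54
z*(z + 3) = z^2 + 3*z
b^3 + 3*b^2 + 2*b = b*(b + 1)*(b + 2)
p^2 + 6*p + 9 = (p + 3)^2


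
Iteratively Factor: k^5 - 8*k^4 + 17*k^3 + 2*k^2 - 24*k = (k + 1)*(k^4 - 9*k^3 + 26*k^2 - 24*k) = (k - 2)*(k + 1)*(k^3 - 7*k^2 + 12*k) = (k - 4)*(k - 2)*(k + 1)*(k^2 - 3*k) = k*(k - 4)*(k - 2)*(k + 1)*(k - 3)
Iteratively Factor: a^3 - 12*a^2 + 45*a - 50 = (a - 5)*(a^2 - 7*a + 10) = (a - 5)*(a - 2)*(a - 5)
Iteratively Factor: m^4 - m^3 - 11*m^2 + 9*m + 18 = (m + 3)*(m^3 - 4*m^2 + m + 6) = (m - 3)*(m + 3)*(m^2 - m - 2) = (m - 3)*(m - 2)*(m + 3)*(m + 1)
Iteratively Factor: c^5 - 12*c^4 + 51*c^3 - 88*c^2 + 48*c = (c - 4)*(c^4 - 8*c^3 + 19*c^2 - 12*c) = (c - 4)*(c - 1)*(c^3 - 7*c^2 + 12*c) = (c - 4)^2*(c - 1)*(c^2 - 3*c) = (c - 4)^2*(c - 3)*(c - 1)*(c)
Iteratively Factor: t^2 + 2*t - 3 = (t + 3)*(t - 1)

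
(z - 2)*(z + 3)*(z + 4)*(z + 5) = z^4 + 10*z^3 + 23*z^2 - 34*z - 120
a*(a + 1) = a^2 + a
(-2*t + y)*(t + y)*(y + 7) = -2*t^2*y - 14*t^2 - t*y^2 - 7*t*y + y^3 + 7*y^2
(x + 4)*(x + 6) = x^2 + 10*x + 24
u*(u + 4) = u^2 + 4*u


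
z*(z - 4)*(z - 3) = z^3 - 7*z^2 + 12*z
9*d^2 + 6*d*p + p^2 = (3*d + p)^2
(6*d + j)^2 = 36*d^2 + 12*d*j + j^2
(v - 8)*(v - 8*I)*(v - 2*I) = v^3 - 8*v^2 - 10*I*v^2 - 16*v + 80*I*v + 128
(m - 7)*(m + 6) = m^2 - m - 42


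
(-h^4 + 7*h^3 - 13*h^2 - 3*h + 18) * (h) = -h^5 + 7*h^4 - 13*h^3 - 3*h^2 + 18*h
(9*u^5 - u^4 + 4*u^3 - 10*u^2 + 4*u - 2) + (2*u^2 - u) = 9*u^5 - u^4 + 4*u^3 - 8*u^2 + 3*u - 2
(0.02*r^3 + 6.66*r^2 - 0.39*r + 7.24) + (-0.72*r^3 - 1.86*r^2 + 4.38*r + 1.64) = -0.7*r^3 + 4.8*r^2 + 3.99*r + 8.88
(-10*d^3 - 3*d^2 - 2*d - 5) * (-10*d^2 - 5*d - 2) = 100*d^5 + 80*d^4 + 55*d^3 + 66*d^2 + 29*d + 10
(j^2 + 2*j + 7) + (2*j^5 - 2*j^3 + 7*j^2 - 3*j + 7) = 2*j^5 - 2*j^3 + 8*j^2 - j + 14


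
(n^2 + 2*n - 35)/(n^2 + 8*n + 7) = (n - 5)/(n + 1)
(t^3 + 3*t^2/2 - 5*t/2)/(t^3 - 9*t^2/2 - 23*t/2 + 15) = t/(t - 6)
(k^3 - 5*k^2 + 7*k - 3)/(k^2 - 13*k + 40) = (k^3 - 5*k^2 + 7*k - 3)/(k^2 - 13*k + 40)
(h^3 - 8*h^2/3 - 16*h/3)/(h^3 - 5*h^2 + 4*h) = (h + 4/3)/(h - 1)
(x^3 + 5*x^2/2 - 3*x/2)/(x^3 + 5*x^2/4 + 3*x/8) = 4*(2*x^2 + 5*x - 3)/(8*x^2 + 10*x + 3)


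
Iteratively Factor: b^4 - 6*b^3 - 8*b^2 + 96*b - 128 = (b - 2)*(b^3 - 4*b^2 - 16*b + 64) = (b - 2)*(b + 4)*(b^2 - 8*b + 16) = (b - 4)*(b - 2)*(b + 4)*(b - 4)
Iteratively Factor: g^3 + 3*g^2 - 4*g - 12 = (g + 2)*(g^2 + g - 6) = (g - 2)*(g + 2)*(g + 3)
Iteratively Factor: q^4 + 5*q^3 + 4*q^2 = (q + 1)*(q^3 + 4*q^2) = (q + 1)*(q + 4)*(q^2) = q*(q + 1)*(q + 4)*(q)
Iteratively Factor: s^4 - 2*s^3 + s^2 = (s)*(s^3 - 2*s^2 + s) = s^2*(s^2 - 2*s + 1) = s^2*(s - 1)*(s - 1)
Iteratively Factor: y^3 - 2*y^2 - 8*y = (y)*(y^2 - 2*y - 8) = y*(y + 2)*(y - 4)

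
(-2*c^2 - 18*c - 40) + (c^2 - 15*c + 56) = -c^2 - 33*c + 16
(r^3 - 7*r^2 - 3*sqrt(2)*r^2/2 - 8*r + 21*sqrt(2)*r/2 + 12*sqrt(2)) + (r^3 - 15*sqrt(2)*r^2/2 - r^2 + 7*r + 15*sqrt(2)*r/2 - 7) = 2*r^3 - 9*sqrt(2)*r^2 - 8*r^2 - r + 18*sqrt(2)*r - 7 + 12*sqrt(2)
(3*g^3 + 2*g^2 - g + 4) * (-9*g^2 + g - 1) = -27*g^5 - 15*g^4 + 8*g^3 - 39*g^2 + 5*g - 4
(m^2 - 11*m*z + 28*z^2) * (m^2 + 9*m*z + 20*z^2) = m^4 - 2*m^3*z - 51*m^2*z^2 + 32*m*z^3 + 560*z^4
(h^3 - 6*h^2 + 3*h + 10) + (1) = h^3 - 6*h^2 + 3*h + 11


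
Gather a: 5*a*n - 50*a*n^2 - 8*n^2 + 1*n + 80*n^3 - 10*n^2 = a*(-50*n^2 + 5*n) + 80*n^3 - 18*n^2 + n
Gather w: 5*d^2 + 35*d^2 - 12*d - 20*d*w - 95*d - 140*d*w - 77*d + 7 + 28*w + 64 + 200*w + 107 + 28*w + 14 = 40*d^2 - 184*d + w*(256 - 160*d) + 192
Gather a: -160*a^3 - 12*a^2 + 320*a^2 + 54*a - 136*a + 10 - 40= -160*a^3 + 308*a^2 - 82*a - 30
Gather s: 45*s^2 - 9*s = 45*s^2 - 9*s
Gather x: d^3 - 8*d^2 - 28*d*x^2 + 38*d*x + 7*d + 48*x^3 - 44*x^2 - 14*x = d^3 - 8*d^2 + 7*d + 48*x^3 + x^2*(-28*d - 44) + x*(38*d - 14)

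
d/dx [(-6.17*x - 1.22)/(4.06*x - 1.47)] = (56.933786*x - 20.613957)/(4.06*x - 1.47)^3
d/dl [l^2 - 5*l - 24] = 2*l - 5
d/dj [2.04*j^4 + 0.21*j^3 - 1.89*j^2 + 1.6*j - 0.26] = 8.16*j^3 + 0.63*j^2 - 3.78*j + 1.6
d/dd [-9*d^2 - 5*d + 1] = -18*d - 5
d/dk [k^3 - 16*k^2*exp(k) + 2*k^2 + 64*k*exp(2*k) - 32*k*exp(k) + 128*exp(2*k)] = -16*k^2*exp(k) + 3*k^2 + 128*k*exp(2*k) - 64*k*exp(k) + 4*k + 320*exp(2*k) - 32*exp(k)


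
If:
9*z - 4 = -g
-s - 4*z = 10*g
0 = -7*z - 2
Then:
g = 46/7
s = -452/7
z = -2/7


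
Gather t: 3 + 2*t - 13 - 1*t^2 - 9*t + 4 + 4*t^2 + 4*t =3*t^2 - 3*t - 6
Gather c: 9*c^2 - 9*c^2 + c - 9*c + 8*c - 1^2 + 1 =0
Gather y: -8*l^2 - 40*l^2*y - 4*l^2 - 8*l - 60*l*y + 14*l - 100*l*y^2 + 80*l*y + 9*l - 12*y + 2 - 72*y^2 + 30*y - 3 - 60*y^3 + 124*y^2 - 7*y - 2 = -12*l^2 + 15*l - 60*y^3 + y^2*(52 - 100*l) + y*(-40*l^2 + 20*l + 11) - 3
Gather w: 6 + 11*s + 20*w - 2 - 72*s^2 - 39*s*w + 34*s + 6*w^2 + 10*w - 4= -72*s^2 + 45*s + 6*w^2 + w*(30 - 39*s)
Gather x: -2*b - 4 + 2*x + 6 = -2*b + 2*x + 2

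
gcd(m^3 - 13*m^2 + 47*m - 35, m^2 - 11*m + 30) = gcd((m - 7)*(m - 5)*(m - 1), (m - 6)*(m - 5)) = m - 5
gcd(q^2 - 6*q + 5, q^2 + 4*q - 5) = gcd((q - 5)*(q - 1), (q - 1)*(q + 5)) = q - 1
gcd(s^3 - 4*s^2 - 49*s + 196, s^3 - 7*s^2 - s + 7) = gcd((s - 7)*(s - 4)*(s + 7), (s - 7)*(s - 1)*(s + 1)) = s - 7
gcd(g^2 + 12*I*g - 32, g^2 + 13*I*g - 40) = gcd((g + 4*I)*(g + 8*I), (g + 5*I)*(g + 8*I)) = g + 8*I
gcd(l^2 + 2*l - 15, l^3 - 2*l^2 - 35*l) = l + 5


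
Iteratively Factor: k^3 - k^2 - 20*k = (k - 5)*(k^2 + 4*k) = k*(k - 5)*(k + 4)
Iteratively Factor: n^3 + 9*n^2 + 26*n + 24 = (n + 2)*(n^2 + 7*n + 12) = (n + 2)*(n + 3)*(n + 4)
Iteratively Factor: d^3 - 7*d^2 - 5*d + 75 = (d - 5)*(d^2 - 2*d - 15) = (d - 5)*(d + 3)*(d - 5)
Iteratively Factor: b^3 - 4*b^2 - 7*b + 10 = (b - 1)*(b^2 - 3*b - 10) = (b - 1)*(b + 2)*(b - 5)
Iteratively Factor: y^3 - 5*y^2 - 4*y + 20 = (y - 5)*(y^2 - 4) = (y - 5)*(y + 2)*(y - 2)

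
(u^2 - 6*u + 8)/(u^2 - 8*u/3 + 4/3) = 3*(u - 4)/(3*u - 2)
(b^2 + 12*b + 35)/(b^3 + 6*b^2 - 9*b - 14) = (b + 5)/(b^2 - b - 2)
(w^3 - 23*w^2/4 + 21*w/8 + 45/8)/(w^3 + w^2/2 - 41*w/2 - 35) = (8*w^2 - 6*w - 9)/(4*(2*w^2 + 11*w + 14))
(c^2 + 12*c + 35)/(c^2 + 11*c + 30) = (c + 7)/(c + 6)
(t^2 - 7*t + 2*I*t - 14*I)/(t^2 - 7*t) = (t + 2*I)/t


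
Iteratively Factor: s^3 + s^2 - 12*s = (s + 4)*(s^2 - 3*s) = (s - 3)*(s + 4)*(s)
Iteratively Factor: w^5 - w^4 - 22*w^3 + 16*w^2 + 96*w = (w - 4)*(w^4 + 3*w^3 - 10*w^2 - 24*w) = w*(w - 4)*(w^3 + 3*w^2 - 10*w - 24) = w*(w - 4)*(w - 3)*(w^2 + 6*w + 8) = w*(w - 4)*(w - 3)*(w + 4)*(w + 2)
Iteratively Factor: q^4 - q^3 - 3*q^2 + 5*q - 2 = (q - 1)*(q^3 - 3*q + 2) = (q - 1)*(q + 2)*(q^2 - 2*q + 1) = (q - 1)^2*(q + 2)*(q - 1)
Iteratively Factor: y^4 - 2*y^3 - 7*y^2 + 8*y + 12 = (y - 2)*(y^3 - 7*y - 6) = (y - 2)*(y + 1)*(y^2 - y - 6) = (y - 2)*(y + 1)*(y + 2)*(y - 3)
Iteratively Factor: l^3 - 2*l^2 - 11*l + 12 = (l - 1)*(l^2 - l - 12) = (l - 4)*(l - 1)*(l + 3)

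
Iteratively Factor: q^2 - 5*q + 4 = (q - 4)*(q - 1)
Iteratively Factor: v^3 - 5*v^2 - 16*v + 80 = (v - 4)*(v^2 - v - 20) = (v - 5)*(v - 4)*(v + 4)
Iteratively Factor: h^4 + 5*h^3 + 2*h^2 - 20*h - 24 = (h + 3)*(h^3 + 2*h^2 - 4*h - 8) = (h + 2)*(h + 3)*(h^2 - 4) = (h - 2)*(h + 2)*(h + 3)*(h + 2)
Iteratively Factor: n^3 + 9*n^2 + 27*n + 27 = (n + 3)*(n^2 + 6*n + 9) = (n + 3)^2*(n + 3)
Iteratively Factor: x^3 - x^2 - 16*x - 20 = (x + 2)*(x^2 - 3*x - 10) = (x - 5)*(x + 2)*(x + 2)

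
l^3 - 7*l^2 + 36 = (l - 6)*(l - 3)*(l + 2)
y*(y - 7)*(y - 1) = y^3 - 8*y^2 + 7*y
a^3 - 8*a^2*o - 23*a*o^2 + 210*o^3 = (a - 7*o)*(a - 6*o)*(a + 5*o)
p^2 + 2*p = p*(p + 2)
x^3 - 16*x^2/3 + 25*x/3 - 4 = (x - 3)*(x - 4/3)*(x - 1)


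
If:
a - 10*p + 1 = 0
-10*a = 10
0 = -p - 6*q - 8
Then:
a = -1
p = 0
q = -4/3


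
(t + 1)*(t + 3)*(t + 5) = t^3 + 9*t^2 + 23*t + 15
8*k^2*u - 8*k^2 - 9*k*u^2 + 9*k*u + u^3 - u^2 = (-8*k + u)*(-k + u)*(u - 1)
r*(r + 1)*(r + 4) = r^3 + 5*r^2 + 4*r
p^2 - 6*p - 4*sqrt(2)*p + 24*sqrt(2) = (p - 6)*(p - 4*sqrt(2))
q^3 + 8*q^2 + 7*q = q*(q + 1)*(q + 7)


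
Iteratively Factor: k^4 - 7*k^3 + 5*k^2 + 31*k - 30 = (k + 2)*(k^3 - 9*k^2 + 23*k - 15) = (k - 3)*(k + 2)*(k^2 - 6*k + 5) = (k - 3)*(k - 1)*(k + 2)*(k - 5)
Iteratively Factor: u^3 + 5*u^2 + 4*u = (u + 4)*(u^2 + u) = u*(u + 4)*(u + 1)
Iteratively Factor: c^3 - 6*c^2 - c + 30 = (c - 5)*(c^2 - c - 6) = (c - 5)*(c + 2)*(c - 3)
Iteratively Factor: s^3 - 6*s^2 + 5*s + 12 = (s - 4)*(s^2 - 2*s - 3) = (s - 4)*(s - 3)*(s + 1)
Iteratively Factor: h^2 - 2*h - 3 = (h + 1)*(h - 3)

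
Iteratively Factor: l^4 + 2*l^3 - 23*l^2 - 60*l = (l + 3)*(l^3 - l^2 - 20*l) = (l + 3)*(l + 4)*(l^2 - 5*l) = (l - 5)*(l + 3)*(l + 4)*(l)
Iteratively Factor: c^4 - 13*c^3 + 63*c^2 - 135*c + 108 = (c - 3)*(c^3 - 10*c^2 + 33*c - 36) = (c - 4)*(c - 3)*(c^2 - 6*c + 9) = (c - 4)*(c - 3)^2*(c - 3)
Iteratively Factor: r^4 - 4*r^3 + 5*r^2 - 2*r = (r - 1)*(r^3 - 3*r^2 + 2*r) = (r - 1)^2*(r^2 - 2*r) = r*(r - 1)^2*(r - 2)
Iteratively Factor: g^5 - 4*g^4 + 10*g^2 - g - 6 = (g - 1)*(g^4 - 3*g^3 - 3*g^2 + 7*g + 6) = (g - 1)*(g + 1)*(g^3 - 4*g^2 + g + 6) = (g - 2)*(g - 1)*(g + 1)*(g^2 - 2*g - 3) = (g - 2)*(g - 1)*(g + 1)^2*(g - 3)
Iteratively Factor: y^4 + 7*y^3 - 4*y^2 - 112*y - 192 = (y - 4)*(y^3 + 11*y^2 + 40*y + 48) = (y - 4)*(y + 4)*(y^2 + 7*y + 12) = (y - 4)*(y + 4)^2*(y + 3)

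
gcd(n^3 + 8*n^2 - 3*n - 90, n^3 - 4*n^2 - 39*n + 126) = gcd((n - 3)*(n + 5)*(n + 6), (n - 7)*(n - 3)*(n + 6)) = n^2 + 3*n - 18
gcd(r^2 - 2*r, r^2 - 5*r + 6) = r - 2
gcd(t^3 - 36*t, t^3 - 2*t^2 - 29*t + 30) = t - 6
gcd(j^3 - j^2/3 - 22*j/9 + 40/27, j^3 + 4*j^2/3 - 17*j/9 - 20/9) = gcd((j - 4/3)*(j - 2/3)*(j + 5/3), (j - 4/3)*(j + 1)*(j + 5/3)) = j^2 + j/3 - 20/9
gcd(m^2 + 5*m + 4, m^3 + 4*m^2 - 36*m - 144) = m + 4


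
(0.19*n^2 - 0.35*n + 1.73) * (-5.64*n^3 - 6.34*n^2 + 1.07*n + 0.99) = -1.0716*n^5 + 0.7694*n^4 - 7.3349*n^3 - 11.1546*n^2 + 1.5046*n + 1.7127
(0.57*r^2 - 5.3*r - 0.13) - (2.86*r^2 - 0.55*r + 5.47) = -2.29*r^2 - 4.75*r - 5.6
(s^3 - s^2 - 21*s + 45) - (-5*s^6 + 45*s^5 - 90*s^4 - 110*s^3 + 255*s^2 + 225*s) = 5*s^6 - 45*s^5 + 90*s^4 + 111*s^3 - 256*s^2 - 246*s + 45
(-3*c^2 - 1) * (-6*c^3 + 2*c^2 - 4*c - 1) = 18*c^5 - 6*c^4 + 18*c^3 + c^2 + 4*c + 1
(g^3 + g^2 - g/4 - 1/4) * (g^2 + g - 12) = g^5 + 2*g^4 - 45*g^3/4 - 25*g^2/2 + 11*g/4 + 3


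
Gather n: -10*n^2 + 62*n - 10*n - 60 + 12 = -10*n^2 + 52*n - 48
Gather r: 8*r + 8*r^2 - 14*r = 8*r^2 - 6*r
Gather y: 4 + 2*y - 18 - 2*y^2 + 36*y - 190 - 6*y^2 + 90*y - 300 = -8*y^2 + 128*y - 504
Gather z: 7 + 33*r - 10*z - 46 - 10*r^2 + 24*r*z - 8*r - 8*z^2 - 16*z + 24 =-10*r^2 + 25*r - 8*z^2 + z*(24*r - 26) - 15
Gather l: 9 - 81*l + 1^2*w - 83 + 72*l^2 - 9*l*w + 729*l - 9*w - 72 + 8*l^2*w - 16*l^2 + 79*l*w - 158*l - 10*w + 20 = l^2*(8*w + 56) + l*(70*w + 490) - 18*w - 126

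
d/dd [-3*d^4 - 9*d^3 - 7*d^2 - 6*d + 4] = -12*d^3 - 27*d^2 - 14*d - 6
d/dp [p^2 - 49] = 2*p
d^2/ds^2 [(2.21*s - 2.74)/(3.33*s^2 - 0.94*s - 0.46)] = ((22.4032 - 44.1558*s)*(-3.33*s^2 + 0.94*s + 0.46) - (2.21*s - 2.74)*(6.66*s - 0.94)*(13.32*s - 1.88))/(-3.33*s^2 + 0.94*s + 0.46)^3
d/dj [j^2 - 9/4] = 2*j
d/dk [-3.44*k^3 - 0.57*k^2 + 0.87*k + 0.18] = -10.32*k^2 - 1.14*k + 0.87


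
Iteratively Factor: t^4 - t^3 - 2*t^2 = (t)*(t^3 - t^2 - 2*t) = t^2*(t^2 - t - 2) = t^2*(t - 2)*(t + 1)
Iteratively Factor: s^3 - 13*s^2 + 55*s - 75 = (s - 5)*(s^2 - 8*s + 15) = (s - 5)^2*(s - 3)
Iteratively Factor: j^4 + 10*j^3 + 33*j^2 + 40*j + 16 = (j + 1)*(j^3 + 9*j^2 + 24*j + 16) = (j + 1)*(j + 4)*(j^2 + 5*j + 4) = (j + 1)^2*(j + 4)*(j + 4)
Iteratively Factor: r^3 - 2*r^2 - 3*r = (r - 3)*(r^2 + r) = r*(r - 3)*(r + 1)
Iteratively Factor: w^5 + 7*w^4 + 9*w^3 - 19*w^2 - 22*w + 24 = (w - 1)*(w^4 + 8*w^3 + 17*w^2 - 2*w - 24) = (w - 1)*(w + 4)*(w^3 + 4*w^2 + w - 6) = (w - 1)^2*(w + 4)*(w^2 + 5*w + 6) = (w - 1)^2*(w + 3)*(w + 4)*(w + 2)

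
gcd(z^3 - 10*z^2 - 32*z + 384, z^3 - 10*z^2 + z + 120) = z - 8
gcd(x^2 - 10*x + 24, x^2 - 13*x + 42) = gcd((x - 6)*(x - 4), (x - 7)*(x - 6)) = x - 6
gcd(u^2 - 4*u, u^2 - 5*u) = u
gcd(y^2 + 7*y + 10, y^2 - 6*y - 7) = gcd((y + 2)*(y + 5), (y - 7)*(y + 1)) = 1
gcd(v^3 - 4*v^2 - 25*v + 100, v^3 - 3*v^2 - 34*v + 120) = v^2 - 9*v + 20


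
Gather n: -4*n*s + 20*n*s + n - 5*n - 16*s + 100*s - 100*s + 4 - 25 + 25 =n*(16*s - 4) - 16*s + 4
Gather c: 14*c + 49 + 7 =14*c + 56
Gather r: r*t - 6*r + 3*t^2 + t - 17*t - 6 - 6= r*(t - 6) + 3*t^2 - 16*t - 12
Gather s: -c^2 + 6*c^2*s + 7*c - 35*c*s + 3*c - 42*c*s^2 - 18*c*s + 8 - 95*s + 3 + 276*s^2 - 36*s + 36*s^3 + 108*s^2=-c^2 + 10*c + 36*s^3 + s^2*(384 - 42*c) + s*(6*c^2 - 53*c - 131) + 11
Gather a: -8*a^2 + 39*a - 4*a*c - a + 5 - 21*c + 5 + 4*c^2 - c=-8*a^2 + a*(38 - 4*c) + 4*c^2 - 22*c + 10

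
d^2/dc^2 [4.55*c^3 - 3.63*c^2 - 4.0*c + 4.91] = 27.3*c - 7.26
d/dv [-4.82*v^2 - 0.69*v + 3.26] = -9.64*v - 0.69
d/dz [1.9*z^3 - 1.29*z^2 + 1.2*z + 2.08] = 5.7*z^2 - 2.58*z + 1.2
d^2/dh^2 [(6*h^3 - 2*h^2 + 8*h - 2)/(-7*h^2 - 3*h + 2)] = 4*(-286*h^3 + 243*h^2 - 141*h + 3)/(343*h^6 + 441*h^5 - 105*h^4 - 225*h^3 + 30*h^2 + 36*h - 8)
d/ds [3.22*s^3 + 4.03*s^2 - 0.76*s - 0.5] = 9.66*s^2 + 8.06*s - 0.76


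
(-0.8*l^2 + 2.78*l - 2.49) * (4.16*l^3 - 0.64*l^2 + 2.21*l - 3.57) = -3.328*l^5 + 12.0768*l^4 - 13.9056*l^3 + 10.5934*l^2 - 15.4275*l + 8.8893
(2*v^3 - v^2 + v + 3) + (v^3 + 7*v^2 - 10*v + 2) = 3*v^3 + 6*v^2 - 9*v + 5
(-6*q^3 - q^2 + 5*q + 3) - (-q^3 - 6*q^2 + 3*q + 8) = -5*q^3 + 5*q^2 + 2*q - 5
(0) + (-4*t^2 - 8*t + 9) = -4*t^2 - 8*t + 9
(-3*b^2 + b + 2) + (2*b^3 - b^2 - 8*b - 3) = 2*b^3 - 4*b^2 - 7*b - 1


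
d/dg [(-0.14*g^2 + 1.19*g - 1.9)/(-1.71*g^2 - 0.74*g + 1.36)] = (2.1385*g^2 - 6.8788*g + 0.2124)/(2.9241*g^4 + 2.5308*g^3 - 4.1036*g^2 - 2.0128*g + 1.8496)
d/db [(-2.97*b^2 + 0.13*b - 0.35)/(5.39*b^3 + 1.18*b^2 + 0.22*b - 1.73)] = (16.0083*b^4 - 1.4014*b^3 + 4.8527*b^2 + 11.1022*b - 0.1479)/(29.0521*b^6 + 12.7204*b^5 + 3.764*b^4 - 18.1302*b^3 - 4.0344*b^2 - 0.7612*b + 2.9929)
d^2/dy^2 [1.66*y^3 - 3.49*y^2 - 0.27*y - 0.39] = 9.96*y - 6.98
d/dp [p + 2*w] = 1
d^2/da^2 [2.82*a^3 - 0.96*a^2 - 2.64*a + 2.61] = 16.92*a - 1.92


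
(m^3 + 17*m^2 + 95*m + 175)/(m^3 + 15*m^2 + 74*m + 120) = (m^2 + 12*m + 35)/(m^2 + 10*m + 24)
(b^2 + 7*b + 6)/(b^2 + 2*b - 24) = (b + 1)/(b - 4)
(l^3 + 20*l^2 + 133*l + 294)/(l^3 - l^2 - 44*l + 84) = (l^2 + 13*l + 42)/(l^2 - 8*l + 12)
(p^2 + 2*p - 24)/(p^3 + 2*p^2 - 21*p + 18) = (p - 4)/(p^2 - 4*p + 3)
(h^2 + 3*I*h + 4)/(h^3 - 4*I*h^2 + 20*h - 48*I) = (h - I)/(h^2 - 8*I*h - 12)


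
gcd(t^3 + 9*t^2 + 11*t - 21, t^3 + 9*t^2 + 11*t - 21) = t^3 + 9*t^2 + 11*t - 21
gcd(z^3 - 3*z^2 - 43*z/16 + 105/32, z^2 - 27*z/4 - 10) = z + 5/4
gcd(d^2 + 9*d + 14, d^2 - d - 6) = d + 2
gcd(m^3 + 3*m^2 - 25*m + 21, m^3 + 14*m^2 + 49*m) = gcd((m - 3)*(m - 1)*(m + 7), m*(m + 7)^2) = m + 7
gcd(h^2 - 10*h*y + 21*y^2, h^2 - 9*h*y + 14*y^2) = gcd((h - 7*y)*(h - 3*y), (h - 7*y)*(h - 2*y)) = -h + 7*y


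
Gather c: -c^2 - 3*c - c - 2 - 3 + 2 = -c^2 - 4*c - 3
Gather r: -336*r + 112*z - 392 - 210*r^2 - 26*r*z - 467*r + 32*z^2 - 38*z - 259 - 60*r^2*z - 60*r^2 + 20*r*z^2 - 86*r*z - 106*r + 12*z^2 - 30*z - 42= r^2*(-60*z - 270) + r*(20*z^2 - 112*z - 909) + 44*z^2 + 44*z - 693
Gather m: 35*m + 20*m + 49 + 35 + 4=55*m + 88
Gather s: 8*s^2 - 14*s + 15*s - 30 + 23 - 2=8*s^2 + s - 9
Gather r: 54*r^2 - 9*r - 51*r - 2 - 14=54*r^2 - 60*r - 16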